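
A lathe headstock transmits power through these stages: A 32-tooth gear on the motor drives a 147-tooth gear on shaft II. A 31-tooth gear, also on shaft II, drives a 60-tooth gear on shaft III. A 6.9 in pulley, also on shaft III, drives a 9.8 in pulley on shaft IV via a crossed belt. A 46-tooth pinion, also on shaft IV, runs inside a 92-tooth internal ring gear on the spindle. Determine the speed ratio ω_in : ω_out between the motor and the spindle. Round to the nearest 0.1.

25.3

Each stage contributes driven/driver: gear mesh 147/32 = 4.5938, gear mesh 60/31 = 1.9355, belt 9.8/6.9 = 1.4203, internal gear 92/46 = 2.
Overall: 4.5938 × 1.9355 × 1.4203 × 2 = 25.256.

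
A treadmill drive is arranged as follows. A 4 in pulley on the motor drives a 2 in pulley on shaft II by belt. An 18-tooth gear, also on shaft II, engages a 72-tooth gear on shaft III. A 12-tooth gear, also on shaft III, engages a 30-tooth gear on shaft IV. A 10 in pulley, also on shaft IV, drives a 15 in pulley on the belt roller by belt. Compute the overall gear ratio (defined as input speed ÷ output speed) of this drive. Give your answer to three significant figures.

7.50

Each stage contributes driven/driver: belt 2/4 = 0.5, gear mesh 72/18 = 4, gear mesh 30/12 = 2.5, belt 15/10 = 1.5.
Overall: 0.5 × 4 × 2.5 × 1.5 = 7.5.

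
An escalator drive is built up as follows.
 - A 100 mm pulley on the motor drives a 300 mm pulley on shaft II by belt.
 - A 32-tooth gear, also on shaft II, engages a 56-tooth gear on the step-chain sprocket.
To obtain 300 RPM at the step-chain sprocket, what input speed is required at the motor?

Overall ratio R = 3 × 1.75 = 5.25.
Required input speed = output speed × R = 300 × 5.25 = 1575 RPM.

1575 RPM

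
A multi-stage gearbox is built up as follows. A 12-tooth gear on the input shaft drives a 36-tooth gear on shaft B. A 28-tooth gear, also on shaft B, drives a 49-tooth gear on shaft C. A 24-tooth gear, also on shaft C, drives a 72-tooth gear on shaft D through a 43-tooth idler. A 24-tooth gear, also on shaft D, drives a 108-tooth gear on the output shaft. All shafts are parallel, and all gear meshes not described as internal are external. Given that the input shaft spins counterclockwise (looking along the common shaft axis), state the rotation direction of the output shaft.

the input shaft → shaft B: external mesh, 1 reversal → CW.
shaft B → shaft C: external mesh, 1 reversal → CCW.
shaft C → shaft D: driver → idler → driven is 2 external meshes, 2 reversals → CCW.
shaft D → the output shaft: external mesh, 1 reversal → CW.
5 reversals in total — an odd number — so the output shaft turns opposite to the input shaft.

clockwise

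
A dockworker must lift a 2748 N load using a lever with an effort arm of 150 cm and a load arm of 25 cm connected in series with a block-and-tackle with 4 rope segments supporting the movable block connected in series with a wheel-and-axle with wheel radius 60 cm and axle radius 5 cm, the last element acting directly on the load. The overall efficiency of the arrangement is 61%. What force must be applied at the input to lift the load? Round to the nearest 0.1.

Lever MA = effort arm / load arm = 150/25 = 6.
Block-and-tackle MA = number of supporting rope parts = 4.
Wheel-and-axle MA = R/r = 60/5 = 12.
Combined ideal MA = 6 × 4 × 12 = 288.
Actual MA = 288 × 0.61 = 175.68.
Effort = load / actual MA = 2748 / 175.68 = 15.642 N.

15.6 N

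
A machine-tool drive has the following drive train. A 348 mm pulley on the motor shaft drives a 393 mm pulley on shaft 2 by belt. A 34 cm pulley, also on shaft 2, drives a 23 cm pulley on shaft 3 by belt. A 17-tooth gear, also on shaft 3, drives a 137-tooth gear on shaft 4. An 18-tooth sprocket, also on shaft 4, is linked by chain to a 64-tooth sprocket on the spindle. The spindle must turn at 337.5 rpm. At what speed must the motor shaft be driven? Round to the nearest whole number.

7388 rpm

Overall ratio R = 1.1293 × 0.67647 × 8.0588 × 3.5556 = 21.89.
Required input speed = output speed × R = 337.5 × 21.89 = 7387.8 rpm.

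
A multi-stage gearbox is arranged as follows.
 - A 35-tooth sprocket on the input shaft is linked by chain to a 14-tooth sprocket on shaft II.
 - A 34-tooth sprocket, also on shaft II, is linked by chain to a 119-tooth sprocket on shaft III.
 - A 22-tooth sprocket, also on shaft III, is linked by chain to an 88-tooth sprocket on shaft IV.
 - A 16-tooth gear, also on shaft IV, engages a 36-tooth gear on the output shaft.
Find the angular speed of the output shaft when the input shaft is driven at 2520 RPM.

chain 14/35 = 0.4 → 2520/0.4 = 6300 RPM
chain 119/34 = 3.5 → 6300/3.5 = 1800 RPM
chain 88/22 = 4 → 1800/4 = 450 RPM
gear mesh 36/16 = 2.25 → 450/2.25 = 200 RPM

200 RPM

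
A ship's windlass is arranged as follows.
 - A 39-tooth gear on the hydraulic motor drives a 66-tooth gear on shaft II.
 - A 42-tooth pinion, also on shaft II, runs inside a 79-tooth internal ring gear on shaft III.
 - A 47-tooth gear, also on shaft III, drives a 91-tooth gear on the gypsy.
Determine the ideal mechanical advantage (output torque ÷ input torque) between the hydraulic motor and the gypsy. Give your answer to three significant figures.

Each stage contributes driven/driver: gear mesh 66/39 = 1.6923, internal gear 79/42 = 1.881, gear mesh 91/47 = 1.9362.
Overall: 1.6923 × 1.881 × 1.9362 = 6.1631.

6.16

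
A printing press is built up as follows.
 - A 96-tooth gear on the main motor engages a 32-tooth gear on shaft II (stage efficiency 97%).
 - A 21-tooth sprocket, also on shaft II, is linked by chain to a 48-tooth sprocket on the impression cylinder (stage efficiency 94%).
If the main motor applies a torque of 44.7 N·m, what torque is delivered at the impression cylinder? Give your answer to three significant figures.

After the gear mesh (32/96): 44.7 × 0.33333 × 0.97 = 14.453 N·m
After the chain (48/21): 14.453 × 2.2857 × 0.94 = 31.053 N·m

31.1 N·m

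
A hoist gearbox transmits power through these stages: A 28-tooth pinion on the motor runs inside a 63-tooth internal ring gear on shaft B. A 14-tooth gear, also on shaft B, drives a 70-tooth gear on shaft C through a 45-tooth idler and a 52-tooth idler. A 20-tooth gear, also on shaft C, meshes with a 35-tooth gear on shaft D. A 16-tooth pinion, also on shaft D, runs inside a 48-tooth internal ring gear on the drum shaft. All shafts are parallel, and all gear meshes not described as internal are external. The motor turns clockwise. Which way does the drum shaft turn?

the motor → shaft B: internal mesh, same direction → CW.
shaft B → shaft C: driver → idler → idler → driven is 3 external meshes, 3 reversals → CCW.
shaft C → shaft D: external mesh, 1 reversal → CW.
shaft D → the drum shaft: internal mesh, same direction → CW.
4 reversals in total — an even number — so the drum shaft turns the same way as the motor.

clockwise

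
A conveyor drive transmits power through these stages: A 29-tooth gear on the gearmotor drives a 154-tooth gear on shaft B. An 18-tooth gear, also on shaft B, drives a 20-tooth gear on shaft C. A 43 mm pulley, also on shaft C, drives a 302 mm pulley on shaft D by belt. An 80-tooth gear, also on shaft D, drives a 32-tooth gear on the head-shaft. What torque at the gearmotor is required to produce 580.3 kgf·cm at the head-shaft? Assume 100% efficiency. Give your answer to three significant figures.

35.0 kgf·cm

Overall ratio R = 5.3103 × 1.1111 × 7.0233 × 0.4 = 16.576.
Input torque = output torque / R = 580.3 / 16.576 = 35.009 kgf·cm.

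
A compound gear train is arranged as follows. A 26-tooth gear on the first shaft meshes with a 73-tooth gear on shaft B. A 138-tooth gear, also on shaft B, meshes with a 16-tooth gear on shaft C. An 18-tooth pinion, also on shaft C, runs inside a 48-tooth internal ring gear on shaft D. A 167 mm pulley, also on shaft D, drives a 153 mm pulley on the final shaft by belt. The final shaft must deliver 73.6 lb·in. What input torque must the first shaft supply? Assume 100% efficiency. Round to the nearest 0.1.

92.5 lb·in

Overall ratio R = 2.8077 × 0.11594 × 2.6667 × 0.91617 = 0.79531.
Input torque = output torque / R = 73.6 / 0.79531 = 92.543 lb·in.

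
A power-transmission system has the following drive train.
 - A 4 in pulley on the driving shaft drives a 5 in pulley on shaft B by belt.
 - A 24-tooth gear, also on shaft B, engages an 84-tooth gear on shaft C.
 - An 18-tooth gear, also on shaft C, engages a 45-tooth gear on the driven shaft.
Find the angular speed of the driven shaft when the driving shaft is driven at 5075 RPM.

Belt: ratio = 5/4 = 1.25, so shaft B turns at 5075 / 1.25 = 4060 RPM.
Gear mesh: ratio = 84/24 = 3.5, so shaft C turns at 4060 / 3.5 = 1160 RPM.
Gear mesh: ratio = 45/18 = 2.5, so the driven shaft turns at 1160 / 2.5 = 464 RPM.

464 RPM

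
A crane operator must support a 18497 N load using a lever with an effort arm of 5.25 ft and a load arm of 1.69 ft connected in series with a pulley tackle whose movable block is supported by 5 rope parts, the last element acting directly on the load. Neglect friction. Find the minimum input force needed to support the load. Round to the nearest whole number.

Lever MA = effort arm / load arm = 5.25/1.69 = 3.1065.
Block-and-tackle MA = number of supporting rope parts = 5.
Combined ideal MA = 3.1065 × 5 = 15.533.
Effort = load / MA = 18497 / 15.533 = 1190.9 N.

1191 N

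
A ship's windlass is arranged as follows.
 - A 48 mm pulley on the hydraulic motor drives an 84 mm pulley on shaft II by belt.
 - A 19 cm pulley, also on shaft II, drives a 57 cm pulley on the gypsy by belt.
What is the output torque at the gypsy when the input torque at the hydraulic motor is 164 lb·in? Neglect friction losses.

belt 84/48 = 1.75 → τ = 164·1.75 = 287 lb·in
belt 57/19 = 3 → τ = 287·3 = 861 lb·in

861 lb·in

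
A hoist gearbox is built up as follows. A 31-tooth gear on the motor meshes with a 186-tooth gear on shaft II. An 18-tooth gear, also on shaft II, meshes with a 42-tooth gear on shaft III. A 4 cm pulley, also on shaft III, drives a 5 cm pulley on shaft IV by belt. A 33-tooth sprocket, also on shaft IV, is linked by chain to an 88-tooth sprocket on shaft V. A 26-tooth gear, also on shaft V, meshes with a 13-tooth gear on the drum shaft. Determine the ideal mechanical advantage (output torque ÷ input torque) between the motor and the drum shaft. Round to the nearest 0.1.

Each stage contributes driven/driver: gear mesh 186/31 = 6, gear mesh 42/18 = 2.3333, belt 5/4 = 1.25, chain 88/33 = 2.6667, gear mesh 13/26 = 0.5.
Overall: 6 × 2.3333 × 1.25 × 2.6667 × 0.5 = 23.333.

23.3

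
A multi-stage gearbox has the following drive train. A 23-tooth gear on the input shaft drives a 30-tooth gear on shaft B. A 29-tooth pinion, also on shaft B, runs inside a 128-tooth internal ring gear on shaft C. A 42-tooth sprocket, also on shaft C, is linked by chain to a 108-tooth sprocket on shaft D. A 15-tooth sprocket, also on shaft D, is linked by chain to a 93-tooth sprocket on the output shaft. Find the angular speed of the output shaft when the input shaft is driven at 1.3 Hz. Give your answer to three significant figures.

gear mesh 30/23 = 1.3043 → 1.3/1.3043 = 0.99667 Hz
internal gear 128/29 = 4.4138 → 0.99667/4.4138 = 0.22581 Hz
chain 108/42 = 2.5714 → 0.22581/2.5714 = 0.087814 Hz
chain 93/15 = 6.2 → 0.087814/6.2 = 0.014164 Hz

0.0142 Hz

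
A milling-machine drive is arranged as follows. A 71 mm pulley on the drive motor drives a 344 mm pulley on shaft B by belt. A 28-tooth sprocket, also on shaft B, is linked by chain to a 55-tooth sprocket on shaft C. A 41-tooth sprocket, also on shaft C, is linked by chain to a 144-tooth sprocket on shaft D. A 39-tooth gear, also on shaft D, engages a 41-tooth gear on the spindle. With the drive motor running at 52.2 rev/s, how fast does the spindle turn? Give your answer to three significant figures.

belt 344/71 = 4.8451 → 52.2/4.8451 = 10.774 rev/s
chain 55/28 = 1.9643 → 10.774/1.9643 = 5.4849 rev/s
chain 144/41 = 3.5122 → 5.4849/3.5122 = 1.5617 rev/s
gear mesh 41/39 = 1.0513 → 1.5617/1.0513 = 1.4855 rev/s

1.49 rev/s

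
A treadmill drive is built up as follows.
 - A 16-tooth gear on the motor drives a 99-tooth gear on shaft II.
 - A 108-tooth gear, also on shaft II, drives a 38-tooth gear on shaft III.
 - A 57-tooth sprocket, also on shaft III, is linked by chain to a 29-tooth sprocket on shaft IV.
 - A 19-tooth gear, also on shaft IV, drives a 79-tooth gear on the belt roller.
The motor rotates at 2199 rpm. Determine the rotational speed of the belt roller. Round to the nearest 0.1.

477.5 rpm

Gear mesh: ratio = 99/16 = 6.1875, so shaft II turns at 2199 / 6.1875 = 355.39 rpm.
Gear mesh: ratio = 38/108 = 0.35185, so shaft III turns at 355.39 / 0.35185 = 1010.1 rpm.
Chain: ratio = 29/57 = 0.50877, so shaft IV turns at 1010.1 / 0.50877 = 1985.3 rpm.
Gear mesh: ratio = 79/19 = 4.1579, so the belt roller turns at 1985.3 / 4.1579 = 477.48 rpm.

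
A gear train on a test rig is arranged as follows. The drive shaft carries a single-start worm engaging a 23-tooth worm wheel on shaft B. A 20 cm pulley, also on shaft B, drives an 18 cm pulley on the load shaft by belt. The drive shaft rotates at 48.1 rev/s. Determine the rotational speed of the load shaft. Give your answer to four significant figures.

the drive shaft → shaft B (worm, 23/1): 48.1 ÷ 23 = 2.0913 rev/s
shaft B → the load shaft (belt, 18/20): 2.0913 ÷ 0.9 = 2.3237 rev/s

2.324 rev/s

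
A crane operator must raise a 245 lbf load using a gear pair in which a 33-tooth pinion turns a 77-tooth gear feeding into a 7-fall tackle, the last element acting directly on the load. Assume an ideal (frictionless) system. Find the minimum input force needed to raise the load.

15 lbf

Gear pair MA = 77/33 = 2.3333.
Block-and-tackle MA = number of supporting rope parts = 7.
Combined ideal MA = 2.3333 × 7 = 16.333.
Effort = load / MA = 245 / 16.333 = 15 lbf.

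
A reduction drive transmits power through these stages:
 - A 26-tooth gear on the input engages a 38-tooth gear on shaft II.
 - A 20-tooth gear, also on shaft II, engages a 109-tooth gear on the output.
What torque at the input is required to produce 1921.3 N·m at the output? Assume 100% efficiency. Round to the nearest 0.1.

Overall ratio R = 1.4615 × 5.45 = 7.9654.
Input torque = output torque / R = 1921.3 / 7.9654 = 241.21 N·m.

241.2 N·m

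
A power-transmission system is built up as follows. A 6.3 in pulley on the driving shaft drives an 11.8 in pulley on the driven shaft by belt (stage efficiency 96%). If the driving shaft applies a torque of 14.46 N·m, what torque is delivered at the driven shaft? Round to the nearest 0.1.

belt 11.8/6.3 = 1.873 → τ = 14.46·1.873·0.96 = 26 N·m

26.0 N·m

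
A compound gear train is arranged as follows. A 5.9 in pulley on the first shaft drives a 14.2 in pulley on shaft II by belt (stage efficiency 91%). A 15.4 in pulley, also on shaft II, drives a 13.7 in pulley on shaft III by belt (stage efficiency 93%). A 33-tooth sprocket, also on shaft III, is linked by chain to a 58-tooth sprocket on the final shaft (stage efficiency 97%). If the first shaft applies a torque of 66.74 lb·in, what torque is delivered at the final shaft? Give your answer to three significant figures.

206 lb·in

Belt: ratio = 14.2/5.9 = 2.4068; torque at shaft II = 66.74 × 2.4068 × 0.91 = 146.17 lb·in.
Belt: ratio = 13.7/15.4 = 0.88961; torque at shaft III = 146.17 × 0.88961 × 0.93 = 120.93 lb·in.
Chain: ratio = 58/33 = 1.7576; torque at the final shaft = 120.93 × 1.7576 × 0.97 = 206.17 lb·in.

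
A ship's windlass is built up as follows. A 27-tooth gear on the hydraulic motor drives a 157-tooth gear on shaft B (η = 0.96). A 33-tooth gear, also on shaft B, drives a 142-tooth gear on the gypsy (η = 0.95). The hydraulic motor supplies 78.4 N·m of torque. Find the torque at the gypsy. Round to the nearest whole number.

1789 N·m

Gear mesh: ratio = 157/27 = 5.8148; torque at shaft B = 78.4 × 5.8148 × 0.96 = 437.65 N·m.
Gear mesh: ratio = 142/33 = 4.303; torque at the gypsy = 437.65 × 4.303 × 0.95 = 1789 N·m.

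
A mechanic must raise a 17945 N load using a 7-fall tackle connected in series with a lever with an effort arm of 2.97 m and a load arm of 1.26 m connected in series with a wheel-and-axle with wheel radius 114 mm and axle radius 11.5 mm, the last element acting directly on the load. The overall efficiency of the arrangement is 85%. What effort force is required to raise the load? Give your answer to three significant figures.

Block-and-tackle MA = number of supporting rope parts = 7.
Lever MA = effort arm / load arm = 2.97/1.26 = 2.3571.
Wheel-and-axle MA = R/r = 114/11.5 = 9.913.
Combined ideal MA = 7 × 2.3571 × 9.913 = 163.57.
Actual MA = 163.57 × 0.85 = 139.03.
Effort = load / actual MA = 17945 / 139.03 = 129.07 N.

129 N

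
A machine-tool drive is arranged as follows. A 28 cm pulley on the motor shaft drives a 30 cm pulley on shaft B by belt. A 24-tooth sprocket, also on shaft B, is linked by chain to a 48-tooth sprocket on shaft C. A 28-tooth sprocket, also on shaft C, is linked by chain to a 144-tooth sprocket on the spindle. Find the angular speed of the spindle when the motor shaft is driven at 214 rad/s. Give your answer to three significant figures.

Belt: ratio = 30/28 = 1.0714, so shaft B turns at 214 / 1.0714 = 199.73 rad/s.
Chain: ratio = 48/24 = 2, so shaft C turns at 199.73 / 2 = 99.867 rad/s.
Chain: ratio = 144/28 = 5.1429, so the spindle turns at 99.867 / 5.1429 = 19.419 rad/s.

19.4 rad/s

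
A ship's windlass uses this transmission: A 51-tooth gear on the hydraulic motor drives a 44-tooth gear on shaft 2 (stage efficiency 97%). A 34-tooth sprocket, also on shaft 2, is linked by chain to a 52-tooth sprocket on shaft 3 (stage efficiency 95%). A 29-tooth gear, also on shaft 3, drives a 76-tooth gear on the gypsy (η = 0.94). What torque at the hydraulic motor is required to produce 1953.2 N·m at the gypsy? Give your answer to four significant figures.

Overall ratio R = 0.86275 × 1.5294 × 2.6207 = 3.458; overall efficiency η = 0.97 × 0.95 × 0.94 = 0.8662.
Input torque = output torque / (R × η) = 1953.2 / (3.458 × 0.8662) = 652.08 N·m.

652.1 N·m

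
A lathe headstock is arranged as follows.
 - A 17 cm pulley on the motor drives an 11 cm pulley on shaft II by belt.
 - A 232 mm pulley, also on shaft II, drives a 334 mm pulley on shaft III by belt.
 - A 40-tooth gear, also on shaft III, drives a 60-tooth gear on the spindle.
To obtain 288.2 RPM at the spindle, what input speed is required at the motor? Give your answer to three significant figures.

403 RPM

Overall ratio R = 0.64706 × 1.4397 × 1.5 = 1.3973.
Required input speed = output speed × R = 288.2 × 1.3973 = 402.71 RPM.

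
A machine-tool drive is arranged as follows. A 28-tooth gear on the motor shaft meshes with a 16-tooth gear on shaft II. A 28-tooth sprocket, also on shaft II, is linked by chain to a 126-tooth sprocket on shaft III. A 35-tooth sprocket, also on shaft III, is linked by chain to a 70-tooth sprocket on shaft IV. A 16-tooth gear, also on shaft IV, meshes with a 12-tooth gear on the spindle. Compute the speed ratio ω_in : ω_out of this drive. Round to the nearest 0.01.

3.86

Each stage contributes driven/driver: gear mesh 16/28 = 0.57143, chain 126/28 = 4.5, chain 70/35 = 2, gear mesh 12/16 = 0.75.
Overall: 0.57143 × 4.5 × 2 × 0.75 = 3.8571.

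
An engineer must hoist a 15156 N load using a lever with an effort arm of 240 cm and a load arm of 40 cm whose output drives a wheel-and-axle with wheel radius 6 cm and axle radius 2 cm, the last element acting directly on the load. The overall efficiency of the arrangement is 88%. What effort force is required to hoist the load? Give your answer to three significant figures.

957 N

Lever MA = effort arm / load arm = 240/40 = 6.
Wheel-and-axle MA = R/r = 6/2 = 3.
Combined ideal MA = 6 × 3 = 18.
Actual MA = 18 × 0.88 = 15.84.
Effort = load / actual MA = 15156 / 15.84 = 956.82 N.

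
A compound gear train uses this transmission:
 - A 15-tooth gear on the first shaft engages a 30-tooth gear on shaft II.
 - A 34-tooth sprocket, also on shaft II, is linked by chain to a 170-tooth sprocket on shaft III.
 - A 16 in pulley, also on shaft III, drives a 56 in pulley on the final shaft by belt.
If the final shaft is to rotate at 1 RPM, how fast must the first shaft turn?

35 RPM

Overall ratio R = 2 × 5 × 3.5 = 35.
Required input speed = output speed × R = 1 × 35 = 35 RPM.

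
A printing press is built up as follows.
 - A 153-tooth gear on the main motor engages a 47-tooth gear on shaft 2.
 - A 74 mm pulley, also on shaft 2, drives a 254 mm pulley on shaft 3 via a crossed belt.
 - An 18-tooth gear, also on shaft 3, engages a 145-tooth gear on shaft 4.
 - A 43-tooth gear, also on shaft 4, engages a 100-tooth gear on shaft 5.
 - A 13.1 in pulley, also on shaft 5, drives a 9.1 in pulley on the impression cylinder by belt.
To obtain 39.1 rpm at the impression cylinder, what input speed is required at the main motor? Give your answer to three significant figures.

Overall ratio R = 0.30719 × 3.4324 × 8.0556 × 2.3256 × 0.69466 = 13.722.
Required input speed = output speed × R = 39.1 × 13.722 = 536.52 rpm.

537 rpm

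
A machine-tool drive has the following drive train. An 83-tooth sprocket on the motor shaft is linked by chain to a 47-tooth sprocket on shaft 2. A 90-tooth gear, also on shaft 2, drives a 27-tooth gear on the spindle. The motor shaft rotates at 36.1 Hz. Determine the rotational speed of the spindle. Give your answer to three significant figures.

the motor shaft → shaft 2 (chain, 47/83): 36.1 ÷ 0.56627 = 63.751 Hz
shaft 2 → the spindle (gear mesh, 27/90): 63.751 ÷ 0.3 = 212.5 Hz

213 Hz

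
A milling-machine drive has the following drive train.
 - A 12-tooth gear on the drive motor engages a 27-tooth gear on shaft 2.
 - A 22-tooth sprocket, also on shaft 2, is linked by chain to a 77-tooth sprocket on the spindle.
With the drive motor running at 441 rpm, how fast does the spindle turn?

56 rpm

gear mesh 27/12 = 2.25 → 441/2.25 = 196 rpm
chain 77/22 = 3.5 → 196/3.5 = 56 rpm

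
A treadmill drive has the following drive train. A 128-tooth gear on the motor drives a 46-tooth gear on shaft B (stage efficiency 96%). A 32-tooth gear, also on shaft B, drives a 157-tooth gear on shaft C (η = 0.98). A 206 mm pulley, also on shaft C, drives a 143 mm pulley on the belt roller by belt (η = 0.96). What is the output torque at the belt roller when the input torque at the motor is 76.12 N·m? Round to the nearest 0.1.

84.1 N·m

After the gear mesh (46/128): 76.12 × 0.35938 × 0.96 = 26.261 N·m
After the gear mesh (157/32): 26.261 × 4.9062 × 0.98 = 126.27 N·m
After the belt (143/206): 126.27 × 0.69417 × 0.96 = 84.146 N·m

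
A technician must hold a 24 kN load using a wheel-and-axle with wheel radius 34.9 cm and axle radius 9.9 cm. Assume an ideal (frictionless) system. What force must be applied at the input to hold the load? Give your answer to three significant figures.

Wheel-and-axle MA = R/r = 34.9/9.9 = 3.5253.
Effort = load / MA = 24 / 3.5253 = 6.808 kN.

6.81 kN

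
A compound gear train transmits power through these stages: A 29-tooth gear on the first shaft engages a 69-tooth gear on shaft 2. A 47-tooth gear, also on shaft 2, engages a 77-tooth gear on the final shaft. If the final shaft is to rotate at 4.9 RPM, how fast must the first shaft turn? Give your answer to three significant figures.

19.1 RPM

Overall ratio R = 2.3793 × 1.6383 = 3.898.
Required input speed = output speed × R = 4.9 × 3.898 = 19.1 RPM.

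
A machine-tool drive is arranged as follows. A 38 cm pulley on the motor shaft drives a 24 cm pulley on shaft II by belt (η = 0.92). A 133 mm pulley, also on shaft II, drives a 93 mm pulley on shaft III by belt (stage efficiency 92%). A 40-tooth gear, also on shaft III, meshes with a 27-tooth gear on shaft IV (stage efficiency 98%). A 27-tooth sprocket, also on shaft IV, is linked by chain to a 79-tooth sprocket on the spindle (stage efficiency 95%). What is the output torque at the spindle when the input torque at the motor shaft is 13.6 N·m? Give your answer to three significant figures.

9.35 N·m

After the belt (24/38): 13.6 × 0.63158 × 0.92 = 7.9023 N·m
After the belt (93/133): 7.9023 × 0.69925 × 0.92 = 5.0836 N·m
After the gear mesh (27/40): 5.0836 × 0.675 × 0.98 = 3.3628 N·m
After the chain (79/27): 3.3628 × 2.9259 × 0.95 = 9.3474 N·m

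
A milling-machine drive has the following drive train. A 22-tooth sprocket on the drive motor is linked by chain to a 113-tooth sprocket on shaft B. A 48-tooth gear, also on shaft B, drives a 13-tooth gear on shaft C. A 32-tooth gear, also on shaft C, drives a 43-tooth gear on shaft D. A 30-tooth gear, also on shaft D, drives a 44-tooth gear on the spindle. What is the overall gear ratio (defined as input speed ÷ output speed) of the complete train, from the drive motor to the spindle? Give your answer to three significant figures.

2.74

Each stage contributes driven/driver: chain 113/22 = 5.1364, gear mesh 13/48 = 0.27083, gear mesh 43/32 = 1.3438, gear mesh 44/30 = 1.4667.
Overall: 5.1364 × 0.27083 × 1.3438 × 1.4667 = 2.7416.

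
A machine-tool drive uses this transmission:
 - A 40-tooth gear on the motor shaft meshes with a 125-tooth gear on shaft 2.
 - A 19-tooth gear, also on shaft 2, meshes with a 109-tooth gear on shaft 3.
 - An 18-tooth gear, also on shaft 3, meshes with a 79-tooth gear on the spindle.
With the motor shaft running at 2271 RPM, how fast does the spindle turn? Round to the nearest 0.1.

gear mesh 125/40 = 3.125 → 2271/3.125 = 726.72 RPM
gear mesh 109/19 = 5.7368 → 726.72/5.7368 = 126.68 RPM
gear mesh 79/18 = 4.3889 → 126.68/4.3889 = 28.863 RPM

28.9 RPM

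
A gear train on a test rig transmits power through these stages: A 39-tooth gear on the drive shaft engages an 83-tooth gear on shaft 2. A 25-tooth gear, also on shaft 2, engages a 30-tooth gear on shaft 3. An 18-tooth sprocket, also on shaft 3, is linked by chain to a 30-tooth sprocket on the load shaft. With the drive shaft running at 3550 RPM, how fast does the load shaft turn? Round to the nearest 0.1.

834.0 RPM

gear mesh 83/39 = 2.1282 → 3550/2.1282 = 1668.1 RPM
gear mesh 30/25 = 1.2 → 1668.1/1.2 = 1390.1 RPM
chain 30/18 = 1.6667 → 1390.1/1.6667 = 834.04 RPM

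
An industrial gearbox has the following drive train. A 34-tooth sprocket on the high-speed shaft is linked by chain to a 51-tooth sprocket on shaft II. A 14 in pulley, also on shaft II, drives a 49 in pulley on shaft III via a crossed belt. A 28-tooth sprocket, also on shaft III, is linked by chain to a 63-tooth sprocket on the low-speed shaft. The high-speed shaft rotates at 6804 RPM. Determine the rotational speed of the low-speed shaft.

chain 51/34 = 1.5 → 6804/1.5 = 4536 RPM
belt 49/14 = 3.5 → 4536/3.5 = 1296 RPM
chain 63/28 = 2.25 → 1296/2.25 = 576 RPM

576 RPM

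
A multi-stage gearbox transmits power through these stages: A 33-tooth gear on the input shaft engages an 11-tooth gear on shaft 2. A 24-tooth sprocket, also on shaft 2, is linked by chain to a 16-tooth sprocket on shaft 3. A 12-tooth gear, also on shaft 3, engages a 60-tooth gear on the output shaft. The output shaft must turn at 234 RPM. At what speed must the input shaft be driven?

260 RPM

Overall ratio R = 0.33333 × 0.66667 × 5 = 1.1111.
Required input speed = output speed × R = 234 × 1.1111 = 260 RPM.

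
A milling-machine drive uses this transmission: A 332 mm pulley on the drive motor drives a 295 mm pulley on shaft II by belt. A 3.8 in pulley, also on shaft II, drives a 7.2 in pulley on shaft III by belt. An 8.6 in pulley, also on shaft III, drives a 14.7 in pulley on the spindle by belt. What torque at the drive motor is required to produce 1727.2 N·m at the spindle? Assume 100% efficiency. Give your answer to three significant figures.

600 N·m

Overall ratio R = 0.88855 × 1.8947 × 1.7093 = 2.8777.
Input torque = output torque / R = 1727.2 / 2.8777 = 600.19 N·m.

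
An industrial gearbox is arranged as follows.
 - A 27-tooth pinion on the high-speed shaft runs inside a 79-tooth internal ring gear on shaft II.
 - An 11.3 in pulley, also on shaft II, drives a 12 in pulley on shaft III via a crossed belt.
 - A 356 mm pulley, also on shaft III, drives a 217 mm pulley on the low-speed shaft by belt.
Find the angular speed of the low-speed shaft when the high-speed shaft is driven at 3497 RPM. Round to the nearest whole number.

the high-speed shaft → shaft II (internal gear, 79/27): 3497 ÷ 2.9259 = 1195.2 RPM
shaft II → shaft III (belt, 12/11.3): 1195.2 ÷ 1.0619 = 1125.5 RPM
shaft III → the low-speed shaft (belt, 217/356): 1125.5 ÷ 0.60955 = 1846.4 RPM

1846 RPM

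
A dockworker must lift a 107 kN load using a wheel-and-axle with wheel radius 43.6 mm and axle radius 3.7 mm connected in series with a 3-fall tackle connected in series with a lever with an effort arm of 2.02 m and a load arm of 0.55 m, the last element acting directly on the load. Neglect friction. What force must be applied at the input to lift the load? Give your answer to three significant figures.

0.824 kN

Wheel-and-axle MA = R/r = 43.6/3.7 = 11.784.
Block-and-tackle MA = number of supporting rope parts = 3.
Lever MA = effort arm / load arm = 2.02/0.55 = 3.6727.
Combined ideal MA = 11.784 × 3 × 3.6727 = 129.84.
Effort = load / MA = 107 / 129.84 = 0.82412 kN.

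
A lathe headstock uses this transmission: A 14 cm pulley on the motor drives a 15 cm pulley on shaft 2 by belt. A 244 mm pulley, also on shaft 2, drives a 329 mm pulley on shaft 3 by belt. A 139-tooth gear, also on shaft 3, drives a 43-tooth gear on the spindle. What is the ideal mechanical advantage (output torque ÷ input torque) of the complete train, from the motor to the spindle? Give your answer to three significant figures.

Each stage contributes driven/driver: belt 15/14 = 1.0714, belt 329/244 = 1.3484, gear mesh 43/139 = 0.30935.
Overall: 1.0714 × 1.3484 × 0.30935 = 0.44691.

0.447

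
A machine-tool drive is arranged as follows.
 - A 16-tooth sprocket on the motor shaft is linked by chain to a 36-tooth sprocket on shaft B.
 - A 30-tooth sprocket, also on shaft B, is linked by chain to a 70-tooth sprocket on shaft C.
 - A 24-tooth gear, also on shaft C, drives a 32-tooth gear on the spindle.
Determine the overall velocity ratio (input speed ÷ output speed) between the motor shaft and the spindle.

7

Each stage contributes driven/driver: chain 36/16 = 2.25, chain 70/30 = 2.3333, gear mesh 32/24 = 1.3333.
Overall: 2.25 × 2.3333 × 1.3333 = 7.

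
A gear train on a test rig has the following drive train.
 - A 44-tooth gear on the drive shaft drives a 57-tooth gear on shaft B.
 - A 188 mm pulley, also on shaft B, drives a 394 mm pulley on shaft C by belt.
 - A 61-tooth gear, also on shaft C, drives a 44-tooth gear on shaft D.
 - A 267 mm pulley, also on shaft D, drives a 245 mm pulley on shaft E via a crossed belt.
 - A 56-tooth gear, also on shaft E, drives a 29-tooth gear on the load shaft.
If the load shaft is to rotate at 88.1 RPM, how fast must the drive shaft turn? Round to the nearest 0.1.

Overall ratio R = 1.2955 × 2.0957 × 0.72131 × 0.9176 × 0.51786 = 0.93057.
Required input speed = output speed × R = 88.1 × 0.93057 = 81.983 RPM.

82.0 RPM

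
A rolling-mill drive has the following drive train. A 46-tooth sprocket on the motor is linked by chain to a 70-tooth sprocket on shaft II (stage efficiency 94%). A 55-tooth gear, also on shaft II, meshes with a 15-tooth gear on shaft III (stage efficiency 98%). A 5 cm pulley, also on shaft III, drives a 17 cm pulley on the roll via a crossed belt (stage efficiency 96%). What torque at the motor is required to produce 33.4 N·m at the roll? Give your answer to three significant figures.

Overall ratio R = 1.5217 × 0.27273 × 3.4 = 1.4111; overall efficiency η = 0.94 × 0.98 × 0.96 = 0.8844.
Input torque = output torque / (R × η) = 33.4 / (1.4111 × 0.8844) = 26.765 N·m.

26.8 N·m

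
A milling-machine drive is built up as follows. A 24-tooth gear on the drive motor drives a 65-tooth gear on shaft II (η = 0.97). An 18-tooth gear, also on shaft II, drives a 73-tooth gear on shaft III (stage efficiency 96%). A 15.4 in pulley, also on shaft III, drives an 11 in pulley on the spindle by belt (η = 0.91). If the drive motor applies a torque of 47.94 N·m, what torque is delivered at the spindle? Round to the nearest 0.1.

318.7 N·m

Gear mesh: ratio = 65/24 = 2.7083; torque at shaft II = 47.94 × 2.7083 × 0.97 = 125.94 N·m.
Gear mesh: ratio = 73/18 = 4.0556; torque at shaft III = 125.94 × 4.0556 × 0.96 = 490.34 N·m.
Belt: ratio = 11/15.4 = 0.71429; torque at the spindle = 490.34 × 0.71429 × 0.91 = 318.72 N·m.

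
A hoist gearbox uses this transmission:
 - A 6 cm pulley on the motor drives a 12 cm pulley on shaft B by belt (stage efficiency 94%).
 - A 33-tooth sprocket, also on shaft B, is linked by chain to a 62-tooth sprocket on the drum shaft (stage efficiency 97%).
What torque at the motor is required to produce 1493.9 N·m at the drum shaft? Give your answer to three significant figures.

Overall ratio R = 2 × 1.8788 = 3.7576; overall efficiency η = 0.94 × 0.97 = 0.9118.
Input torque = output torque / (R × η) = 1493.9 / (3.7576 × 0.9118) = 436.03 N·m.

436 N·m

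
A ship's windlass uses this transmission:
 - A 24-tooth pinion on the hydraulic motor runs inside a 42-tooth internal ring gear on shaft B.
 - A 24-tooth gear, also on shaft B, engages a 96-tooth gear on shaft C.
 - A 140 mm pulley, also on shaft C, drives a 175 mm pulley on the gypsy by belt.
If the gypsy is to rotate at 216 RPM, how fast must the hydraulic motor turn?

Overall ratio R = 1.75 × 4 × 1.25 = 8.75.
Required input speed = output speed × R = 216 × 8.75 = 1890 RPM.

1890 RPM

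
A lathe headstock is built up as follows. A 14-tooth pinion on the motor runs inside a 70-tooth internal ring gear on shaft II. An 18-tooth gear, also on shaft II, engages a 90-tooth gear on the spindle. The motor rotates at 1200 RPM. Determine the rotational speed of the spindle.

48 RPM

internal gear 70/14 = 5 → 1200/5 = 240 RPM
gear mesh 90/18 = 5 → 240/5 = 48 RPM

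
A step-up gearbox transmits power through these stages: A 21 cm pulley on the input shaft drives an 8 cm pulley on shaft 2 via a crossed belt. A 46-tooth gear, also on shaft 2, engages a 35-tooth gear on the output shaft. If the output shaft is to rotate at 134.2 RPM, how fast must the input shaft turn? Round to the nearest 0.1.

Overall ratio R = 0.38095 × 0.76087 = 0.28986.
Required input speed = output speed × R = 134.2 × 0.28986 = 38.899 RPM.

38.9 RPM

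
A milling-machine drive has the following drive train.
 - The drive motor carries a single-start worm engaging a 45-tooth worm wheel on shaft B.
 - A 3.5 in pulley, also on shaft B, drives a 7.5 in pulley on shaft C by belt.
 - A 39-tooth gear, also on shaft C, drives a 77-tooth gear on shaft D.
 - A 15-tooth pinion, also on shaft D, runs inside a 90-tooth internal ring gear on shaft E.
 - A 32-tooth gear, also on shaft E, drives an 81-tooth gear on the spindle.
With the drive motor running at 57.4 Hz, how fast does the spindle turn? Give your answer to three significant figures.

the drive motor → shaft B (worm, 45/1): 57.4 ÷ 45 = 1.2756 Hz
shaft B → shaft C (belt, 7.5/3.5): 1.2756 ÷ 2.1429 = 0.59526 Hz
shaft C → shaft D (gear mesh, 77/39): 0.59526 ÷ 1.9744 = 0.30149 Hz
shaft D → shaft E (internal gear, 90/15): 0.30149 ÷ 6 = 0.050249 Hz
shaft E → the spindle (gear mesh, 81/32): 0.050249 ÷ 2.5312 = 0.019852 Hz

0.0199 Hz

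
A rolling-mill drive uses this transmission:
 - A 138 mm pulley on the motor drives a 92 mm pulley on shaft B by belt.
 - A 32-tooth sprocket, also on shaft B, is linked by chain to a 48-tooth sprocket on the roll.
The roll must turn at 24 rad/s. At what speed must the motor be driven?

Overall ratio R = 0.66667 × 1.5 = 1.
Required input speed = output speed × R = 24 × 1 = 24 rad/s.

24 rad/s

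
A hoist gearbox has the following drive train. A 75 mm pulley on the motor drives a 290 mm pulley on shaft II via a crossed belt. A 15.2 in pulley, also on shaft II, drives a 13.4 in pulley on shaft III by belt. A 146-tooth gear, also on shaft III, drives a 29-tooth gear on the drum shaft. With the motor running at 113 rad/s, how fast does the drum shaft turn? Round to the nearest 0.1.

Belt: ratio = 290/75 = 3.8667, so shaft II turns at 113 / 3.8667 = 29.224 rad/s.
Belt: ratio = 13.4/15.2 = 0.88158, so shaft III turns at 29.224 / 0.88158 = 33.15 rad/s.
Gear mesh: ratio = 29/146 = 0.19863, so the drum shaft turns at 33.15 / 0.19863 = 166.89 rad/s.

166.9 rad/s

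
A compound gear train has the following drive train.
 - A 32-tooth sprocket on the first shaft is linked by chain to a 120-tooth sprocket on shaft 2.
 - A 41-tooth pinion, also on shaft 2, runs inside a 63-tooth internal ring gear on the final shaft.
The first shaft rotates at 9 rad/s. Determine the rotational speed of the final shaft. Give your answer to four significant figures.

1.562 rad/s

chain 120/32 = 3.75 → 9/3.75 = 2.4 rad/s
internal gear 63/41 = 1.5366 → 2.4/1.5366 = 1.5619 rad/s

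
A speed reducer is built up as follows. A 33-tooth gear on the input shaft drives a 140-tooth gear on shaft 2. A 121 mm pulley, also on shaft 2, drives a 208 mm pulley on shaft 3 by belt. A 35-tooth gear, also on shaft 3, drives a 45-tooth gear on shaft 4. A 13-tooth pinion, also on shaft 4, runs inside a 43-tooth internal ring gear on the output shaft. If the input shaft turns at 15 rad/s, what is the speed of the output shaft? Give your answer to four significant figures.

Gear mesh: ratio = 140/33 = 4.2424, so shaft 2 turns at 15 / 4.2424 = 3.5357 rad/s.
Belt: ratio = 208/121 = 1.719, so shaft 3 turns at 3.5357 / 1.719 = 2.0568 rad/s.
Gear mesh: ratio = 45/35 = 1.2857, so shaft 4 turns at 2.0568 / 1.2857 = 1.5998 rad/s.
Internal gear: ratio = 43/13 = 3.3077, so the output shaft turns at 1.5998 / 3.3077 = 0.48365 rad/s.

0.4836 rad/s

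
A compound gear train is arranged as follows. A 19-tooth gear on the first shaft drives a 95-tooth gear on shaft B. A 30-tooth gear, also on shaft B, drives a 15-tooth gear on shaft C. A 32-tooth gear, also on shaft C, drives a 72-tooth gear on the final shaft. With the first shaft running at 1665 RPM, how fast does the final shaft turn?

296 RPM

the first shaft → shaft B (gear mesh, 95/19): 1665 ÷ 5 = 333 RPM
shaft B → shaft C (gear mesh, 15/30): 333 ÷ 0.5 = 666 RPM
shaft C → the final shaft (gear mesh, 72/32): 666 ÷ 2.25 = 296 RPM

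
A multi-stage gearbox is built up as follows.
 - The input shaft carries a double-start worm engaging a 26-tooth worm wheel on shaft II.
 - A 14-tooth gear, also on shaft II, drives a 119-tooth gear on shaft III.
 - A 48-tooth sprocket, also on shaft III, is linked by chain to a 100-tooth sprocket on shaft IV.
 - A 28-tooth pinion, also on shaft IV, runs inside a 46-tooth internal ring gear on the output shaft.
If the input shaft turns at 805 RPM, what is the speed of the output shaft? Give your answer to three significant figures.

Worm: ratio = 26/2 = 13, so shaft II turns at 805 / 13 = 61.923 RPM.
Gear mesh: ratio = 119/14 = 8.5, so shaft III turns at 61.923 / 8.5 = 7.2851 RPM.
Chain: ratio = 100/48 = 2.0833, so shaft IV turns at 7.2851 / 2.0833 = 3.4968 RPM.
Internal gear: ratio = 46/28 = 1.6429, so the output shaft turns at 3.4968 / 1.6429 = 2.1285 RPM.

2.13 RPM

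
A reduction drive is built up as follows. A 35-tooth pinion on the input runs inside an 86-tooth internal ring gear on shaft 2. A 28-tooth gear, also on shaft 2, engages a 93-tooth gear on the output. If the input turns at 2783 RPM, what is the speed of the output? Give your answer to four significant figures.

the input → shaft 2 (internal gear, 86/35): 2783 ÷ 2.4571 = 1132.6 RPM
shaft 2 → the output (gear mesh, 93/28): 1132.6 ÷ 3.3214 = 341 RPM

341.0 RPM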